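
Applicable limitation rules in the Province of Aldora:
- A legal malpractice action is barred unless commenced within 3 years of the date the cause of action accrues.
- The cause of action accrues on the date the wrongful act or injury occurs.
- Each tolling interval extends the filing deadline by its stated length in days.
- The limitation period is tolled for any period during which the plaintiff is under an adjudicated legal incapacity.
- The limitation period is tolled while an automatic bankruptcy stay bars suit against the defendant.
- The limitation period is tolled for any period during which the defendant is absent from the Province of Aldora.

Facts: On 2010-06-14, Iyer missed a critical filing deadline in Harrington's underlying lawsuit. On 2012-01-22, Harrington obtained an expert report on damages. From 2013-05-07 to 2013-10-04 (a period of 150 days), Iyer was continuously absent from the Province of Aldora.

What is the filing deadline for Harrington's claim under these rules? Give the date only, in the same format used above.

2013-11-11

The limitation period began to run on 2010-06-14.
3 years from 2010-06-14 is 2013-06-14.
The period was tolled for 150 days by the defendant's absence from the jurisdiction (2013-05-07 to 2013-10-04), pushing the deadline to 2013-11-11.
Nothing else in the chronology tolls or restarts the period.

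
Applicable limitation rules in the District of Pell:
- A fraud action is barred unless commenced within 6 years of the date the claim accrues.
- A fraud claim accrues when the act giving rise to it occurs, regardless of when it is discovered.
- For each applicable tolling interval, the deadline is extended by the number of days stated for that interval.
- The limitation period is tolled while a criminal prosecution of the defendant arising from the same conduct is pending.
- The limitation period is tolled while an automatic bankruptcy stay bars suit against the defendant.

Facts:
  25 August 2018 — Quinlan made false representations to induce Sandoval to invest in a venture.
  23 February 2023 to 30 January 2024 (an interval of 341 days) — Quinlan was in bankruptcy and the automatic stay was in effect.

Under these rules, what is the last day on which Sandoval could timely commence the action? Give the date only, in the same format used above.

1 August 2025

The claim accrued on 25 August 2018, when the wrongful act occurred.
Adding the 6 years base period to 25 August 2018 gives a deadline of 25 August 2024, before any tolling.
The period was tolled for 341 days by the automatic bankruptcy stay (23 February 2023 to 30 January 2024), pushing the deadline to 1 August 2025.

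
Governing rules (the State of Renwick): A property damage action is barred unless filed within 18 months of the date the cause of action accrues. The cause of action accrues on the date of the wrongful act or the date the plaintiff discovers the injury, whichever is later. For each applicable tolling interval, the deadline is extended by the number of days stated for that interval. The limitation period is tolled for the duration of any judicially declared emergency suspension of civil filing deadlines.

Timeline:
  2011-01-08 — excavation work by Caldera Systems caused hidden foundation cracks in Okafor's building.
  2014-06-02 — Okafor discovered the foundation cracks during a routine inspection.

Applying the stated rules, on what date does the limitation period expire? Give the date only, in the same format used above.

2015-12-02

The claim accrued on 2014-06-02 — the later of the 2011-01-08 act and the 2014-06-02 discovery.
Adding the 18 months base period to 2014-06-02 gives a deadline of 2015-12-02, before any tolling.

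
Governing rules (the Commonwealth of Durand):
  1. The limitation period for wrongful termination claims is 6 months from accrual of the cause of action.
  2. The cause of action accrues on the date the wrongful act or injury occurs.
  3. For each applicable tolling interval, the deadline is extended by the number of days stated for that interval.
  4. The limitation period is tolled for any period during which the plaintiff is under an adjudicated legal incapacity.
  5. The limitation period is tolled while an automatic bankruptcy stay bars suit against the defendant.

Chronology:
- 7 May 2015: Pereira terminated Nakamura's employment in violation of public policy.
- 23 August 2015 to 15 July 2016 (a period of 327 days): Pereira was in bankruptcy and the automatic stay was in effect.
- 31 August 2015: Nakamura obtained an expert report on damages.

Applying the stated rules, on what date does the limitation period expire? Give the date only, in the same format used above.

The limitation period began to run on 7 May 2015.
6 months from 7 May 2015 is 7 November 2015.
Because the automatic bankruptcy stay ran from 23 August 2015 to 15 July 2016, the deadline is extended by 327 days to 29 September 2016.
Nothing else in the chronology tolls or restarts the period.

29 September 2016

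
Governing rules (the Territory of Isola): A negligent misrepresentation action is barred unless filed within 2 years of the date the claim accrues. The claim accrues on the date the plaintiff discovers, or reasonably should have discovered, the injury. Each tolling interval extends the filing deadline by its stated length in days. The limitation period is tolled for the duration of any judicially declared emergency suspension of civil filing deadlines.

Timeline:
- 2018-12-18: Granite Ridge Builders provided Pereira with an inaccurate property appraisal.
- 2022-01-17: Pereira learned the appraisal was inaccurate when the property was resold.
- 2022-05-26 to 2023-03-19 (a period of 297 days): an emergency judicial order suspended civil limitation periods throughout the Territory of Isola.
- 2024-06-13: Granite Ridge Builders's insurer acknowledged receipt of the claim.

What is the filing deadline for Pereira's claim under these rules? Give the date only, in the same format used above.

2024-11-09

Under the discovery rule, the claim accrued on 2022-01-17, when Pereira discovered the injury — not on the 2018-12-18 date of the underlying act.
Adding the 2 years base period to 2022-01-17 gives a deadline of 2024-01-17, before any tolling.
The period was tolled for 297 days by the emergency suspension of filing deadlines (2022-05-26 to 2023-03-19), pushing the deadline to 2024-11-09.
None of the other events listed affects the running of the period under the stated rules.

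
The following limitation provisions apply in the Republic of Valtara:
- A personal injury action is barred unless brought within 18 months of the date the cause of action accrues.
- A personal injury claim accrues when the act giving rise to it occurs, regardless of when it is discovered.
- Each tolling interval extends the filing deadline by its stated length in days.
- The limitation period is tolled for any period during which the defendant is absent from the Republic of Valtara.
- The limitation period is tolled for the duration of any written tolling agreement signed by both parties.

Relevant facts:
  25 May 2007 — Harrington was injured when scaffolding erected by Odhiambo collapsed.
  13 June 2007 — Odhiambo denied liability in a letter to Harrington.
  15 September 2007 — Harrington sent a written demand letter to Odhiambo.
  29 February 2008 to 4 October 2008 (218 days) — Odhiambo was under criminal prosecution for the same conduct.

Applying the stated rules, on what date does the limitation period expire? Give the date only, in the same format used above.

25 November 2008

The cause of action accrued on 25 May 2007, the date of the act.
The untolled deadline — 18 months after 25 May 2007 — is 25 November 2008.
Although a criminal prosecution ran from 29 February 2008 to 4 October 2008, the stated rules do not make that a tolling event, so it is disregarded.
None of the other events listed affects the running of the period under the stated rules.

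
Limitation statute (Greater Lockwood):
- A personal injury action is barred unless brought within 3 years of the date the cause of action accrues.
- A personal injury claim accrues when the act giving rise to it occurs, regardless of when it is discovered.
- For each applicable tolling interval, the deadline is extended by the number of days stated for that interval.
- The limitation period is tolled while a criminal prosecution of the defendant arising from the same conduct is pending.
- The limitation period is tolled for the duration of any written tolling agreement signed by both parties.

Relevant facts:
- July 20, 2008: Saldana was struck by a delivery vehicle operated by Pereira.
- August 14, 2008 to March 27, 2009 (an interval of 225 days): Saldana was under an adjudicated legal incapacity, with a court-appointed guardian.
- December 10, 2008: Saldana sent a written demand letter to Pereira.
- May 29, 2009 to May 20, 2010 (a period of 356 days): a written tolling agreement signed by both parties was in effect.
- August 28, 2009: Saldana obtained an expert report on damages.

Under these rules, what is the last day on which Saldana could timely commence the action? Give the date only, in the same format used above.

July 10, 2012

The limitation period began to run on July 20, 2008.
3 years from July 20, 2008 is July 20, 2011.
Because the written tolling agreement ran from May 29, 2009 to May 20, 2010, the deadline is extended by 356 days to July 10, 2012.
Although the plaintiff's incapacity ran from August 14, 2008 to March 27, 2009, the stated rules do not make that a tolling event, so it is disregarded.
Nothing else in the chronology tolls or restarts the period.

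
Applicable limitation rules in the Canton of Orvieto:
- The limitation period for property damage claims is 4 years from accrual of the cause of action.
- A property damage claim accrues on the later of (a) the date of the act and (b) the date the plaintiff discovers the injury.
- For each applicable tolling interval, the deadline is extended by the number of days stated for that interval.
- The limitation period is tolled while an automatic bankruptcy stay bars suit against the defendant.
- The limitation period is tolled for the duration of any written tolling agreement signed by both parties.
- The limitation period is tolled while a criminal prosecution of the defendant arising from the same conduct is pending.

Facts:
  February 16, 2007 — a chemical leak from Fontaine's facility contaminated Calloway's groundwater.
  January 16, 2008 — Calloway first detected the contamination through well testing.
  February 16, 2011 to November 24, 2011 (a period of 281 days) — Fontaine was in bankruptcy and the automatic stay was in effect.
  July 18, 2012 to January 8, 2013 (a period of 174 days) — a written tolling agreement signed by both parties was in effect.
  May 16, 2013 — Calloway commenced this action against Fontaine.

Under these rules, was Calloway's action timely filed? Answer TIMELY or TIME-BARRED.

The claim accrued on January 16, 2008 — the later of the February 16, 2007 act and the January 16, 2008 discovery.
The untolled deadline — 4 years after January 16, 2008 — is January 16, 2012.
Because the automatic bankruptcy stay ran from February 16, 2011 to November 24, 2011, the deadline is extended by 281 days to October 23, 2012.
The written tolling agreement from July 18, 2012 to January 8, 2013 tolled the period for 174 days, extending the deadline to April 15, 2013.
Calloway filed on May 16, 2013, after the April 15, 2013 deadline, so the action is time-barred.

TIME-BARRED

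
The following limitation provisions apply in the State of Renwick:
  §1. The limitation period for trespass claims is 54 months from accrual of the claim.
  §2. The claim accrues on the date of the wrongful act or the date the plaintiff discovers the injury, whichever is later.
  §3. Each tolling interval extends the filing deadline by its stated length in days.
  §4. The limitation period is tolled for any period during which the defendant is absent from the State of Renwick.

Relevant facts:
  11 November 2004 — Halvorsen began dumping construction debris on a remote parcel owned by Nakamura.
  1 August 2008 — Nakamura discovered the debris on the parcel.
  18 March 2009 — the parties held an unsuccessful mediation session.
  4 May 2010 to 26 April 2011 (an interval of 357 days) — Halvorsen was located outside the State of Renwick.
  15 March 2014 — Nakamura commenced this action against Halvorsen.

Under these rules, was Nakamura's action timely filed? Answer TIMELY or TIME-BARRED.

Because discovery on 1 August 2008 post-dates the 11 November 2004 act, accrual under the later-of rule falls on 1 August 2008.
54 months from 1 August 2008 is 1 February 2013.
The defendant's absence from the jurisdiction from 4 May 2010 to 26 April 2011 tolled the period for 357 days, extending the deadline to 24 January 2014.
None of the other events listed affects the running of the period under the stated rules.
Filing on 15 March 2014 missed the 24 January 2014 deadline — the action is time-barred.

TIME-BARRED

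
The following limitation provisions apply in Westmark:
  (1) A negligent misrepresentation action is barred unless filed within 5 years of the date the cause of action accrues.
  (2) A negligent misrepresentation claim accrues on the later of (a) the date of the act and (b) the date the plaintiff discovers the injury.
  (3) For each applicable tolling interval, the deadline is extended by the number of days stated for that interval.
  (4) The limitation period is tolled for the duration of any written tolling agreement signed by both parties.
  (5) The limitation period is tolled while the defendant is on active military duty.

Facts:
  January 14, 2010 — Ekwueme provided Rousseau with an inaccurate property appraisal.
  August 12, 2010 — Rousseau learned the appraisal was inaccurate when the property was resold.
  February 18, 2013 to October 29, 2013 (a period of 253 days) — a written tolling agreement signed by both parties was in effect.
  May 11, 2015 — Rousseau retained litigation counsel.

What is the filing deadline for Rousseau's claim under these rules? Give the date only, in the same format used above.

Taking the later of the act (January 14, 2010) and discovery (August 12, 2010), the claim accrued on August 12, 2010.
Adding the 5 years base period to August 12, 2010 gives a deadline of August 12, 2015, before any tolling.
The written tolling agreement from February 18, 2013 to October 29, 2013 tolled the period for 253 days, extending the deadline to April 21, 2016.
None of the other events listed affects the running of the period under the stated rules.

April 21, 2016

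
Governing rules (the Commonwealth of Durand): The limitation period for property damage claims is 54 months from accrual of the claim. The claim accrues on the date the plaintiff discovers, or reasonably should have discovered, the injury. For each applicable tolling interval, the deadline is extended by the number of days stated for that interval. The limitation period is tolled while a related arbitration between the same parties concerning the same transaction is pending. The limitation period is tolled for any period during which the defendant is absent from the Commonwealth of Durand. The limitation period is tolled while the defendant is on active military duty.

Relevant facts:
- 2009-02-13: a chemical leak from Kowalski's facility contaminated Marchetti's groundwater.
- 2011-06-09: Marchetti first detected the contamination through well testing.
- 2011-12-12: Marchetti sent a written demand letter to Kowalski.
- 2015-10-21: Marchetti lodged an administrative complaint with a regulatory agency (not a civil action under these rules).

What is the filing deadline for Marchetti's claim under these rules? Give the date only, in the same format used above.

2015-12-09

Accrual is tied to discovery, so the period began on 2011-06-09 rather than on 2009-02-13 when the act occurred.
The untolled deadline — 54 months after 2011-06-09 — is 2015-12-09.
Nothing else in the chronology tolls or restarts the period.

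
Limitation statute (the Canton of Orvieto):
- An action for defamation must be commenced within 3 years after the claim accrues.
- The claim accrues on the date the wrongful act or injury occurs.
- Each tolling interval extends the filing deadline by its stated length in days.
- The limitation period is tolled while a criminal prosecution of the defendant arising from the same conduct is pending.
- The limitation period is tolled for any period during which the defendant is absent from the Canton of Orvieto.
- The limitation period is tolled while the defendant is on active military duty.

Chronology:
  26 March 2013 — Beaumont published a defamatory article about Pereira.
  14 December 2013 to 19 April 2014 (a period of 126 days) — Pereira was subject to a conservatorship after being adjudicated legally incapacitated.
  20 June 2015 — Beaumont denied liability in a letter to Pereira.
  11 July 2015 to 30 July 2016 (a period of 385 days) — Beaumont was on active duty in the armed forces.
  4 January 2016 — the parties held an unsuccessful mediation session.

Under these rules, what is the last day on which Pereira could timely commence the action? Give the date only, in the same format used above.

The claim accrued on 26 March 2013, when the wrongful act occurred.
Adding the 3 years base period to 26 March 2013 gives a deadline of 26 March 2016, before any tolling.
The period was tolled for 385 days by the defendant's active military service (11 July 2015 to 30 July 2016), pushing the deadline to 15 April 2017.
The plaintiff's legal incapacity from 14 December 2013 to 19 April 2014 does not toll the period, because no stated rule makes the plaintiff's incapacity a tolling event.
Nothing else in the chronology tolls or restarts the period.

15 April 2017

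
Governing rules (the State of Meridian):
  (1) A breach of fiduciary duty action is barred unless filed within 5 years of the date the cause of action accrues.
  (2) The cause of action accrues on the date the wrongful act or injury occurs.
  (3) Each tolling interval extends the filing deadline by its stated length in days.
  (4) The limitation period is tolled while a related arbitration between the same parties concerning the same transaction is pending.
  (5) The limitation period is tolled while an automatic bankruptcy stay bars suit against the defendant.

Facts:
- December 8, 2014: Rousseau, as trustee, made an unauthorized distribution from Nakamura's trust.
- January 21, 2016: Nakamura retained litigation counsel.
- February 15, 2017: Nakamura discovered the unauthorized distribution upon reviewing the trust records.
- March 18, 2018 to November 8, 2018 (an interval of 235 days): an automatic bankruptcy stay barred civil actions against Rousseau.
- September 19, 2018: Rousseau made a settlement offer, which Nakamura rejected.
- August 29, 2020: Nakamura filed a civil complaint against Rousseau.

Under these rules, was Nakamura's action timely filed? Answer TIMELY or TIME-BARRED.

The claim accrued on December 8, 2014, when the wrongful act occurred; under the stated occurrence rule the February 15, 2017 discovery does not delay accrual.
Adding the 5 years base period to December 8, 2014 gives a deadline of December 8, 2019, before any tolling.
The period was tolled for 235 days by the automatic bankruptcy stay (March 18, 2018 to November 8, 2018), pushing the deadline to July 30, 2020.
Nothing else in the chronology tolls or restarts the period.
The August 29, 2020 filing falls after the July 30, 2020 deadline; the claim is time-barred.

TIME-BARRED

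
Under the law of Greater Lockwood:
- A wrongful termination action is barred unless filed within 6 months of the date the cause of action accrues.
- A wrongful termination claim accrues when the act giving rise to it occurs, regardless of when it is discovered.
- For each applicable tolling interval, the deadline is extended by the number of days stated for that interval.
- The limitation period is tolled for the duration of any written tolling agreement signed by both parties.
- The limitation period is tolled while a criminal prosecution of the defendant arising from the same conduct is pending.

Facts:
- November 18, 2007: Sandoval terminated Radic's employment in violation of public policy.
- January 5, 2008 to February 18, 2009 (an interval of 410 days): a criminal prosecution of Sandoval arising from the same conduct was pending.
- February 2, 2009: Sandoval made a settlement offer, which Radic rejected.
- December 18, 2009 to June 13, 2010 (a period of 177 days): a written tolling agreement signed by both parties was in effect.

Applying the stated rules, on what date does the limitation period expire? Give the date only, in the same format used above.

The claim accrued on November 18, 2007, when the wrongful act occurred.
6 months from November 18, 2007 is May 18, 2008.
The period was tolled for 410 days by the pending criminal prosecution (January 5, 2008 to February 18, 2009), pushing the deadline to July 2, 2009.
The written tolling agreement from December 18, 2009 to June 13, 2010 began after the period had already run on July 2, 2009, so it has no tolling effect.
The other events in the timeline have no effect on the limitation period under the stated rules.

July 2, 2009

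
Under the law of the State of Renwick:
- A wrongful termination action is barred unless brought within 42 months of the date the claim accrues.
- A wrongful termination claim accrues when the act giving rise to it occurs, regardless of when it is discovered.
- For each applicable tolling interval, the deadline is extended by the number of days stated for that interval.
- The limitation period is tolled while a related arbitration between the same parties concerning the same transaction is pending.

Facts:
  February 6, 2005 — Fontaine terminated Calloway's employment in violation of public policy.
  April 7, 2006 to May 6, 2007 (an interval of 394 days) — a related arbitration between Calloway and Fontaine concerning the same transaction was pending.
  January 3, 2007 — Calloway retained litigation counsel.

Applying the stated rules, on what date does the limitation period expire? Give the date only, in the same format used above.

The limitation period began to run on February 6, 2005.
42 months from February 6, 2005 is August 6, 2008.
Because the pending related arbitration ran from April 7, 2006 to May 6, 2007, the deadline is extended by 394 days to September 4, 2009.
The other events in the timeline have no effect on the limitation period under the stated rules.

September 4, 2009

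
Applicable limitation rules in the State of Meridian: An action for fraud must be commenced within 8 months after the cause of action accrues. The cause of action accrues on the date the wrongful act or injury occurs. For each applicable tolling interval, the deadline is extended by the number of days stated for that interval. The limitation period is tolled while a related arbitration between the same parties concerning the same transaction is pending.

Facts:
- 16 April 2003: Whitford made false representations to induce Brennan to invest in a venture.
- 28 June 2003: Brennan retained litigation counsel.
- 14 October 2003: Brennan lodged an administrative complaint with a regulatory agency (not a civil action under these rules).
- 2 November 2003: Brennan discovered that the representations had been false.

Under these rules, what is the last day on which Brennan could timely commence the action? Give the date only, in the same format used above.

16 December 2003

Accrual is governed by the date of the act, so the period began to run on 16 April 2003; the later discovery on 2 November 2003 is irrelevant under the stated rule.
8 months from 16 April 2003 is 16 December 2003.
The other events in the timeline have no effect on the limitation period under the stated rules.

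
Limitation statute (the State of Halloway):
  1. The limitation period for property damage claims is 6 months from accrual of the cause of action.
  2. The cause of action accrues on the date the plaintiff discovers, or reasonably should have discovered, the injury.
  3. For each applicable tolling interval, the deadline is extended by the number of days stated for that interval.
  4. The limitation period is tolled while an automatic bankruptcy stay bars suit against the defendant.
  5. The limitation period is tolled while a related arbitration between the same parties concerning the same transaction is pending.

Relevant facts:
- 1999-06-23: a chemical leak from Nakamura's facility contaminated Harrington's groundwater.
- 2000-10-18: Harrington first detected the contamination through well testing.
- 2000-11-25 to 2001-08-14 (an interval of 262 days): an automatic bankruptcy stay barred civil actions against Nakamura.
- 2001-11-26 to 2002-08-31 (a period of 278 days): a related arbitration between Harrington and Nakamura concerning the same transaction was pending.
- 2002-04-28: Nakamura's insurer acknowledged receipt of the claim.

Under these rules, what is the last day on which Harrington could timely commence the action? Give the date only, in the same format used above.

Accrual is tied to discovery, so the period began on 2000-10-18 rather than on 1999-06-23 when the act occurred.
The untolled deadline — 6 months after 2000-10-18 — is 2001-04-18.
The automatic bankruptcy stay from 2000-11-25 to 2001-08-14 tolled the period for 262 days, extending the deadline to 2002-01-05.
Because the pending related arbitration ran from 2001-11-26 to 2002-08-31, the deadline is extended by 278 days to 2002-10-10.
The other events in the timeline have no effect on the limitation period under the stated rules.

2002-10-10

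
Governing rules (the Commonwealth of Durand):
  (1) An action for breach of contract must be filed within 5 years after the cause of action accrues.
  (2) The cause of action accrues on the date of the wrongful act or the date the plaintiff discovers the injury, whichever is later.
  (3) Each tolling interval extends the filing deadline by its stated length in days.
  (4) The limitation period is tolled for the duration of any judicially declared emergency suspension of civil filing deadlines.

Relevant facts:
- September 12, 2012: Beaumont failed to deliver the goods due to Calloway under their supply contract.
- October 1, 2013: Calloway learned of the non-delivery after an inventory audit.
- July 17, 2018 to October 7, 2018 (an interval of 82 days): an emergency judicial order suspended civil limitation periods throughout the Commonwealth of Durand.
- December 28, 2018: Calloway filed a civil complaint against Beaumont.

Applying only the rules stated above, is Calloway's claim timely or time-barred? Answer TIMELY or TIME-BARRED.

The claim accrued on October 1, 2013 — the later of the September 12, 2012 act and the October 1, 2013 discovery.
The untolled deadline — 5 years after October 1, 2013 — is October 1, 2018.
Because the emergency suspension of filing deadlines ran from July 17, 2018 to October 7, 2018, the deadline is extended by 82 days to December 22, 2018.
Calloway filed on December 28, 2018, after the December 22, 2018 deadline, so the action is time-barred.

TIME-BARRED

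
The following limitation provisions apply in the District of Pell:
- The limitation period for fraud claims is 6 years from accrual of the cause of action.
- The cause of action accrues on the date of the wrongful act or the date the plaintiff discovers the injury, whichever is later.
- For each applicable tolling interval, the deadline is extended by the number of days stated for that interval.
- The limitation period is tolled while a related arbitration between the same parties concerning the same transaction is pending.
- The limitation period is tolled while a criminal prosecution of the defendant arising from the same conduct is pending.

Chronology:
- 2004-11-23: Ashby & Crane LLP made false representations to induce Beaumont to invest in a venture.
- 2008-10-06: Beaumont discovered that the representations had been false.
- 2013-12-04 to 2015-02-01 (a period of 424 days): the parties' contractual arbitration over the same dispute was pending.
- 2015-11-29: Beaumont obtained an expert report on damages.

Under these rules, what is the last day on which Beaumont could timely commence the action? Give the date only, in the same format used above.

The claim accrued on 2008-10-06 — the later of the 2004-11-23 act and the 2008-10-06 discovery.
6 years from 2008-10-06 is 2014-10-06.
The period was tolled for 424 days by the pending related arbitration (2013-12-04 to 2015-02-01), pushing the deadline to 2015-12-04.
Nothing else in the chronology tolls or restarts the period.

2015-12-04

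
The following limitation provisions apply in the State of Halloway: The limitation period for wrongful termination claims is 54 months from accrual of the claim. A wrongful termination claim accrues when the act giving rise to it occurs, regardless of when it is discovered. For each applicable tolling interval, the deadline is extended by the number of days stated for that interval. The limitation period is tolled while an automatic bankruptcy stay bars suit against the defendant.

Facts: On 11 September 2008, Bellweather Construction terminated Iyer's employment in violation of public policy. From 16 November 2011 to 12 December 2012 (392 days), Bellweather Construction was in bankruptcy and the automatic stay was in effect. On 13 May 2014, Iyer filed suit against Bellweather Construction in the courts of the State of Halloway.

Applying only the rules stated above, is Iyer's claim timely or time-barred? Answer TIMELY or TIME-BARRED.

TIME-BARRED

The limitation period began to run on 11 September 2008.
54 months from 11 September 2008 is 11 March 2013.
The period was tolled for 392 days by the automatic bankruptcy stay (16 November 2011 to 12 December 2012), pushing the deadline to 7 April 2014.
Filing on 13 May 2014 missed the 7 April 2014 deadline — the action is time-barred.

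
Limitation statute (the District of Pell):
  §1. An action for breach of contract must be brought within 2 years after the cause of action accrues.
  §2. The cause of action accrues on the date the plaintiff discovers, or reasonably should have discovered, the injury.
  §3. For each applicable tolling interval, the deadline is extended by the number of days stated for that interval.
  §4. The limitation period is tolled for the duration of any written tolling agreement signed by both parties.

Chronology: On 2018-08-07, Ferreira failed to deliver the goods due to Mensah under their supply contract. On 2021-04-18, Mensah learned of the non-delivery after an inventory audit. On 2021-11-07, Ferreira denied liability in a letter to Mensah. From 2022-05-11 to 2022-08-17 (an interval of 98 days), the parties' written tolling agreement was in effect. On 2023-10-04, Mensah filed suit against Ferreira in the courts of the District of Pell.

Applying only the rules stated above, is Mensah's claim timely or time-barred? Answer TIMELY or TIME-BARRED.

TIME-BARRED

Under the discovery rule, the claim accrued on 2021-04-18, when Mensah discovered the injury — not on the 2018-08-07 date of the underlying act.
The untolled deadline — 2 years after 2021-04-18 — is 2023-04-18.
The period was tolled for 98 days by the written tolling agreement (2022-05-11 to 2022-08-17), pushing the deadline to 2023-07-25.
Nothing else in the chronology tolls or restarts the period.
Mensah filed on 2023-10-04, after the 2023-07-25 deadline, so the action is time-barred.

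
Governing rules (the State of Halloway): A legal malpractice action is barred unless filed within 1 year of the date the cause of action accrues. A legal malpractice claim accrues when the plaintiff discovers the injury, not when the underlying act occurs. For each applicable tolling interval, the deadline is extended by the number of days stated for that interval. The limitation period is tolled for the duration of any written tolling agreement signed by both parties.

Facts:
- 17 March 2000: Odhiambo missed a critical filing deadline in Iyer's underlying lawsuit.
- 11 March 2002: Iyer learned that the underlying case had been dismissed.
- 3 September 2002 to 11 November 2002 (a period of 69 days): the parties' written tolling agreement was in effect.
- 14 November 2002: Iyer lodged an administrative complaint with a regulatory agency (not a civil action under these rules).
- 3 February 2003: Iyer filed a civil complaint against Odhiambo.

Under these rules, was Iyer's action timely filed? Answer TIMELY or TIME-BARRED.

Accrual is tied to discovery, so the period began on 11 March 2002 rather than on 17 March 2000 when the act occurred.
Adding the 1 year base period to 11 March 2002 gives a deadline of 11 March 2003, before any tolling.
The written tolling agreement from 3 September 2002 to 11 November 2002 tolled the period for 69 days, extending the deadline to 19 May 2003.
Nothing else in the chronology tolls or restarts the period.
Iyer filed on 3 February 2003, before the 19 May 2003 deadline, so the action is timely.

TIMELY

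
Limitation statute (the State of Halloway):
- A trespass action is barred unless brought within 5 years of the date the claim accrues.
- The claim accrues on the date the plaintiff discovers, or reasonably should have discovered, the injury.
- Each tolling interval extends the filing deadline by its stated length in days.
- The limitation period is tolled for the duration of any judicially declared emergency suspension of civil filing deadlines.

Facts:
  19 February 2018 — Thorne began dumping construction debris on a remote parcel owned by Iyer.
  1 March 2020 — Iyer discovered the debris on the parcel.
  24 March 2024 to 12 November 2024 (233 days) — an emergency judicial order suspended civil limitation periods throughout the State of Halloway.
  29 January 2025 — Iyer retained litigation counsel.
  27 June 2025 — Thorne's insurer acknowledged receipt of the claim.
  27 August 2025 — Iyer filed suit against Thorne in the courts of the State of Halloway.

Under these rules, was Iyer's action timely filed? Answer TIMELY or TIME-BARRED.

The claim did not accrue until Iyer discovered the injury on 1 March 2020; the 19 February 2018 act date does not start the clock under the stated rule.
The untolled deadline — 5 years after 1 March 2020 — is 1 March 2025.
Because the emergency suspension of filing deadlines ran from 24 March 2024 to 12 November 2024, the deadline is extended by 233 days to 20 October 2025.
Nothing else in the chronology tolls or restarts the period.
Filing on 27 August 2025 beat the 20 October 2025 deadline — the action is timely.

TIMELY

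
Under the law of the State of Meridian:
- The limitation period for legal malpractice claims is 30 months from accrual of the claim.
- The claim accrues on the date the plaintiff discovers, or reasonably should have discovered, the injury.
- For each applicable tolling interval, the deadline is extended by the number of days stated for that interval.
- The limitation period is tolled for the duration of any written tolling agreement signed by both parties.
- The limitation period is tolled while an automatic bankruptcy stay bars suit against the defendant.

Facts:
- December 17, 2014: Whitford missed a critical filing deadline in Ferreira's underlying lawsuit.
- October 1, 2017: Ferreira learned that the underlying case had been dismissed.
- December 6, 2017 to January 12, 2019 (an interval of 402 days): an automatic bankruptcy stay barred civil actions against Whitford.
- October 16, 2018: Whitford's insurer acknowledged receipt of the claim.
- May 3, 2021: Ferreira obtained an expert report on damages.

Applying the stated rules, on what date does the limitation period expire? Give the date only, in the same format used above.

The claim did not accrue until Ferreira discovered the injury on October 1, 2017; the December 17, 2014 act date does not start the clock under the stated rule.
30 months from October 1, 2017 is April 1, 2020.
The automatic bankruptcy stay from December 6, 2017 to January 12, 2019 tolled the period for 402 days, extending the deadline to May 8, 2021.
The other events in the timeline have no effect on the limitation period under the stated rules.

May 8, 2021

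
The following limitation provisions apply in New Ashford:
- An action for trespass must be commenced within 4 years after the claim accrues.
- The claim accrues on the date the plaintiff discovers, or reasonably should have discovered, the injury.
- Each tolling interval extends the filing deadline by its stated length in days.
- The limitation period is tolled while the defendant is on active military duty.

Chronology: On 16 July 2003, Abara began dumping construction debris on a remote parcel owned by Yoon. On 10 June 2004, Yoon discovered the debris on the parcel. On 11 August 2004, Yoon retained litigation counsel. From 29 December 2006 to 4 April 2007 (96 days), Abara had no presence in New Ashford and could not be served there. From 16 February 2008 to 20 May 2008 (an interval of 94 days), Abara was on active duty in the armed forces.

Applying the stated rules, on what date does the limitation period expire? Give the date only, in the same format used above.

12 September 2008

The claim did not accrue until Yoon discovered the injury on 10 June 2004; the 16 July 2003 act date does not start the clock under the stated rule.
The untolled deadline — 4 years after 10 June 2004 — is 10 June 2008.
The period was tolled for 94 days by the defendant's active military service (16 February 2008 to 20 May 2008), pushing the deadline to 12 September 2008.
The defendant's absence from the jurisdiction from 29 December 2006 to 4 April 2007 does not toll the period, because no stated rule makes the defendant's absence a tolling event.
None of the other events listed affects the running of the period under the stated rules.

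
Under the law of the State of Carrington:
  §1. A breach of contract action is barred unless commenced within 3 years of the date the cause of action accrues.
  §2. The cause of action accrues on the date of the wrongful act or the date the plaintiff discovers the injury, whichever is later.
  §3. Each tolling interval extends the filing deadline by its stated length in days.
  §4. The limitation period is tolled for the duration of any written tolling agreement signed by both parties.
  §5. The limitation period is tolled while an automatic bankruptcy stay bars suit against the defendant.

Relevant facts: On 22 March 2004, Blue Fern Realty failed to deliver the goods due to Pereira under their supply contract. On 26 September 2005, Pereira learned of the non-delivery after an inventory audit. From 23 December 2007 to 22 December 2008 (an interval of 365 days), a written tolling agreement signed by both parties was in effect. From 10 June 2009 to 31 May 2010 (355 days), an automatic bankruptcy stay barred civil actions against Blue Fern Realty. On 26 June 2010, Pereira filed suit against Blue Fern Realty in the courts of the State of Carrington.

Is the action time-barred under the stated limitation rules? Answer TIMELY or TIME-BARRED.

Because discovery on 26 September 2005 post-dates the 22 March 2004 act, accrual under the later-of rule falls on 26 September 2005.
The untolled deadline — 3 years after 26 September 2005 — is 26 September 2008.
Because the written tolling agreement ran from 23 December 2007 to 22 December 2008, the deadline is extended by 365 days to 26 September 2009.
The period was tolled for 355 days by the automatic bankruptcy stay (10 June 2009 to 31 May 2010), pushing the deadline to 16 September 2010.
Filing on 26 June 2010 beat the 16 September 2010 deadline — the action is timely.

TIMELY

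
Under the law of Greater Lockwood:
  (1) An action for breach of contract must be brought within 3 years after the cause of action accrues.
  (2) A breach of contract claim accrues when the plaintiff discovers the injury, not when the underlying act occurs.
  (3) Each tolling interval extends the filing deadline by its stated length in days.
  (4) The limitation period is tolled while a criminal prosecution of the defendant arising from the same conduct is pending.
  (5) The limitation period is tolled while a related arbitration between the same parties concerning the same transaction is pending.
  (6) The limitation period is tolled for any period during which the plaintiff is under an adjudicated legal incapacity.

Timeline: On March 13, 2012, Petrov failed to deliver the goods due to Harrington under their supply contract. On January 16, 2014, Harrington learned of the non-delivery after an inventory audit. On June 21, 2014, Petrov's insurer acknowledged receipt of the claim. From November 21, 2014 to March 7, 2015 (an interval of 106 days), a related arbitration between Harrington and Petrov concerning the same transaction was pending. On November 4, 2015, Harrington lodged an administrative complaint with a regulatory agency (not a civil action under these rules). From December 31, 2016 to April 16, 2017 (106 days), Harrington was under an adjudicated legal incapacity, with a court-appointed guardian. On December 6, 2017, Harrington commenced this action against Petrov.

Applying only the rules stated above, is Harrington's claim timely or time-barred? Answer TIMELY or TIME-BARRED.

Accrual is tied to discovery, so the period began on January 16, 2014 rather than on March 13, 2012 when the act occurred.
3 years from January 16, 2014 is January 16, 2017.
Because the pending related arbitration ran from November 21, 2014 to March 7, 2015, the deadline is extended by 106 days to May 2, 2017.
The plaintiff's legal incapacity from December 31, 2016 to April 16, 2017 tolled the period for 106 days, extending the deadline to August 16, 2017.
None of the other events listed affects the running of the period under the stated rules.
Harrington filed on December 6, 2017, after the August 16, 2017 deadline, so the action is time-barred.

TIME-BARRED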